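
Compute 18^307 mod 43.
Using Fermat: 18^{42} ≡ 1 mod 43. 307 ≡ 13 mod 42. So 18^{307} ≡ 18^{13} ≡ 29 mod 43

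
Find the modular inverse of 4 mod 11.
Since 11 is prime, by Fermat 4^(-1) ≡ 4^{9} ≡ 3 (mod 11). Verify: 4 × 3 = 12 ≡ 1 (mod 11)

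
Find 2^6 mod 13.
By repeated squaring mod 13: 2^{1}≡2, 2^{2}≡4, 2^{4}≡3. Then 2^{6} = 2^{4+2} ≡ 3 × 4 ≡ 12 mod 13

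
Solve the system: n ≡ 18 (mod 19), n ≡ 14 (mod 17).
M = 19 × 17 = 323. M₁ = 17, y₁ ≡ 9 (mod 19). M₂ = 19, y₂ ≡ 9 (mod 17). n = 18×17×9 + 14×19×9 ≡ 303 (mod 323)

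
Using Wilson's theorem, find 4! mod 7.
(6)! = (4)! × (5) × (6) ≡ -1 mod 7. So (4)! ≡ -1 × [(6)(5)]^(-1) ≡ 3 mod 7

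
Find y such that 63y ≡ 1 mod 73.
Since 73 is prime, by Fermat 63^(-1) ≡ 63^{71} ≡ 51 mod 73. Verify: 63 × 51 = 3213 ≡ 1 mod 73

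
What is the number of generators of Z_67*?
Number of primitive roots mod 67 = φ(p-1) = φ(66) = 20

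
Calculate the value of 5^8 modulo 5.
By repeated squaring (mod 5): 5^{1}≡0, 5^{2}≡0, 5^{4}≡0, 5^{8}≡0. So 5^{8} ≡ 0 (mod 5)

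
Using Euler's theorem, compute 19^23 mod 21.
By Euler: 19^{12} ≡ 1 mod 21 since gcd(19, 21) = 1. 23 = 1×12 + 11. So 19^{23} ≡ 19^{11} ≡ 10 mod 21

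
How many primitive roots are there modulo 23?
Number of primitive roots mod 23 = φ(p-1) = φ(22) = 10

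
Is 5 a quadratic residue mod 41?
By Euler's criterion: 5^{20} ≡ 1 (mod 41). Since this equals 1, 5 is a QR.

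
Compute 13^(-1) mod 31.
Since 31 is prime, by Fermat 13^(-1) ≡ 13^{29} ≡ 12 mod 31. Verify: 13 × 12 = 156 ≡ 1 mod 31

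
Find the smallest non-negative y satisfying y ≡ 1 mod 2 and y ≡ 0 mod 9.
M = 2 × 9 = 18. M₁ = 9, y₁ ≡ 1 mod 2. M₂ = 2, y₂ ≡ 5 mod 9. y = 1×9×1 + 0×2×5 ≡ 9 mod 18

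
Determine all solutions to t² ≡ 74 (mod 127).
The square roots of 74 mod 127 are 70 and 57. Verify: 70² = 4900 ≡ 74 (mod 127)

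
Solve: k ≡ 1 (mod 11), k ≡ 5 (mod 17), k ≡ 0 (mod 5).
M = 11 × 17 × 5 = 935. M₁ = 85, y₁ ≡ 7 (mod 11). M₂ = 55, y₂ ≡ 13 (mod 17). M₃ = 187, y₃ ≡ 3 (mod 5). k = 1×85×7 + 5×55×13 + 0×187×3 ≡ 430 (mod 935)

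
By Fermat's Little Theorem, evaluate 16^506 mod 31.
By Fermat: 16^{30} ≡ 1 mod 31. 506 ≡ 26 mod 30. So 16^{506} ≡ 16^{26} ≡ 16 mod 31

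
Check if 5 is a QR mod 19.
By Euler's criterion: 5^{9} ≡ 1 (mod 19). Since this equals 1, 5 is a QR.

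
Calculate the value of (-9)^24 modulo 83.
By repeated squaring (mod 83): (-9)^{1}≡74, (-9)^{2}≡81, (-9)^{4}≡4, (-9)^{8}≡16, (-9)^{16}≡7. Then (-9)^{24} = (-9)^{16+8} ≡ 7 × 16 ≡ 29 (mod 83)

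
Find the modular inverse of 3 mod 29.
Since 29 is prime, by Fermat 3^(-1) ≡ 3^{27} ≡ 10 (mod 29). Verify: 3 × 10 = 30 ≡ 1 (mod 29)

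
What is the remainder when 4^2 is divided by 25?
4^{2} = 16 ≡ 16 mod 25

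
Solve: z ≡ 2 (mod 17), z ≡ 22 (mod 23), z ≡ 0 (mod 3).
M = 17 × 23 × 3 = 1173. M₁ = 69, y₁ ≡ 1 (mod 17). M₂ = 51, y₂ ≡ 14 (mod 23). M₃ = 391, y₃ ≡ 1 (mod 3). z = 2×69×1 + 22×51×14 + 0×391×1 ≡ 597 (mod 1173)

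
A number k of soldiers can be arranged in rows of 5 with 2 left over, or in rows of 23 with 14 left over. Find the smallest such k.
M = 5 × 23 = 115. M₁ = 23, y₁ ≡ 2 mod 5. M₂ = 5, y₂ ≡ 14 mod 23. k = 2×23×2 + 14×5×14 ≡ 37 mod 115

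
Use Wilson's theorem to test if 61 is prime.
(60)! mod 61 = 60. Since 60 ≡ -1 (mod 61), 61 is prime.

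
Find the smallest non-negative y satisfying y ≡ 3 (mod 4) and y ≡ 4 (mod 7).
M = 4 × 7 = 28. M₁ = 7, y₁ ≡ 3 (mod 4). M₂ = 4, y₂ ≡ 2 (mod 7). y = 3×7×3 + 4×4×2 ≡ 11 (mod 28)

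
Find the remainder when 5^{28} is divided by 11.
By Fermat: 5^{10} ≡ 1 mod 11. 28 = 2×10 + 8. So 5^{28} ≡ 5^{8} ≡ 4 mod 11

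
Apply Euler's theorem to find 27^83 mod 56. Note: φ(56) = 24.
By Euler: 27^{24} ≡ 1 mod 56 since gcd(27, 56) = 1. 83 = 3×24 + 11. So 27^{83} ≡ 27^{11} ≡ 27 mod 56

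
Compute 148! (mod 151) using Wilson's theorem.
(150)! = (148)! × (149) × (150) ≡ -1 (mod 151). So (148)! ≡ -1 × [(150)(149)]^(-1) ≡ 75 (mod 151)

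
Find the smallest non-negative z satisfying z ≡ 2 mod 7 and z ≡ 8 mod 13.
M = 7 × 13 = 91. M₁ = 13, y₁ ≡ 6 mod 7. M₂ = 7, y₂ ≡ 2 mod 13. z = 2×13×6 + 8×7×2 ≡ 86 mod 91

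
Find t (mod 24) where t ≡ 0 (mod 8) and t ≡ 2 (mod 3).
M = 8 × 3 = 24. M₁ = 3, y₁ ≡ 3 (mod 8). M₂ = 8, y₂ ≡ 2 (mod 3). t = 0×3×3 + 2×8×2 ≡ 8 (mod 24)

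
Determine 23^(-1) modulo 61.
Since 61 is prime, by Fermat 23^(-1) ≡ 23^{59} ≡ 8 (mod 61). Verify: 23 × 8 = 184 ≡ 1 (mod 61)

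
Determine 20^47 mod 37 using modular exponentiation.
Using Fermat: 20^{36} ≡ 1 mod 37. 47 ≡ 11 mod 36. So 20^{47} ≡ 20^{11} ≡ 5 mod 37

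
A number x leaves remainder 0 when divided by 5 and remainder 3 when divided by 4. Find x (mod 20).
M = 5 × 4 = 20. M₁ = 4, y₁ ≡ 4 (mod 5). M₂ = 5, y₂ ≡ 1 (mod 4). x = 0×4×4 + 3×5×1 ≡ 15 (mod 20)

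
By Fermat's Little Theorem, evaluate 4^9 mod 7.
By Fermat: 4^{6} ≡ 1 mod 7. So 4^{9} = 4^{6} · 4^{3} ≡ 4^{3} ≡ 1 mod 7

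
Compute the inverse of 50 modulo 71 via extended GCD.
Extended GCD: 50(27) + 71(-19) = 1. So 50^(-1) ≡ 27 mod 71. Verify: 50 × 27 = 1350 ≡ 1 mod 71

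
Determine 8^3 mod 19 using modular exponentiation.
8^{3} = 512 ≡ 18 (mod 19)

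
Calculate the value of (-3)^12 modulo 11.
Using Fermat: (-3)^{10} ≡ 1 mod 11. 12 ≡ 2 mod 10. So (-3)^{12} ≡ (-3)^{2} ≡ 9 mod 11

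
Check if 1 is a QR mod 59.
By Euler's criterion: 1^{29} ≡ 1 mod 59. Since this equals 1, 1 is a QR.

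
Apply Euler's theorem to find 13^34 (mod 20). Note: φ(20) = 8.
By Euler: 13^{8} ≡ 1 (mod 20) since gcd(13, 20) = 1. 34 = 4×8 + 2. So 13^{34} ≡ 13^{2} ≡ 9 (mod 20)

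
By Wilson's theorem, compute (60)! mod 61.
By Wilson's theorem, (60)! ≡ -1 ≡ 60 mod 61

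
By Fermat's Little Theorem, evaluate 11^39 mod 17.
By Fermat: 11^{16} ≡ 1 mod 17. 39 = 2×16 + 7. So 11^{39} ≡ 11^{7} ≡ 3 mod 17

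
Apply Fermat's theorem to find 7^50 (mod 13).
By Fermat: 7^{12} ≡ 1 (mod 13). 50 = 4×12 + 2. So 7^{50} ≡ 7^{2} ≡ 10 (mod 13)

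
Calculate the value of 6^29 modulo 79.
By repeated squaring (mod 79): 6^{1}≡6, 6^{2}≡36, 6^{4}≡32, 6^{8}≡76, 6^{16}≡9. Then 6^{29} = 6^{16+8+4+1} ≡ 9 × 76 × 32 × 6 ≡ 30 (mod 79)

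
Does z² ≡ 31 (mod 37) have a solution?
By Euler's criterion: 31^{18} ≡ 36 (mod 37). Since this equals -1 (≡ 36), 31 is not a QR.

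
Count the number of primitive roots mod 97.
There are φ(97-1) = φ(96) = 32 primitive roots modulo 97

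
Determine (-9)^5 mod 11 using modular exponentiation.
By repeated squaring mod 11: (-9)^{1}≡2, (-9)^{2}≡4, (-9)^{4}≡5. Then (-9)^{5} = (-9)^{4+1} ≡ 5 × 2 ≡ 10 mod 11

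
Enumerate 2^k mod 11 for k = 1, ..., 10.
2^1, 2^2, ..., 2^{10} mod 11: [2, 4, 8, 5, 10, 9, 7, 3, 6, 1]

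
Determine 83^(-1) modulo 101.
Since 101 is prime, by Fermat 83^(-1) ≡ 83^{99} ≡ 28 (mod 101). Verify: 83 × 28 = 2324 ≡ 1 (mod 101)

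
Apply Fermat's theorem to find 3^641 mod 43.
By Fermat: 3^{42} ≡ 1 mod 43. 641 ≡ 11 mod 42. So 3^{641} ≡ 3^{11} ≡ 30 mod 43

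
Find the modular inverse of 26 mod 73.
Since 73 is prime, by Fermat 26^(-1) ≡ 26^{71} ≡ 59 (mod 73). Verify: 26 × 59 = 1534 ≡ 1 (mod 73)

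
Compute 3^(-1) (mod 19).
Since 19 is prime, by Fermat 3^(-1) ≡ 3^{17} ≡ 13 (mod 19). Verify: 3 × 13 = 39 ≡ 1 (mod 19)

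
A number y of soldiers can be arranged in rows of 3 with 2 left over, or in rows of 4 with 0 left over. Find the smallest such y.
M = 3 × 4 = 12. M₁ = 4, y₁ ≡ 1 (mod 3). M₂ = 3, y₂ ≡ 3 (mod 4). y = 2×4×1 + 0×3×3 ≡ 8 (mod 12)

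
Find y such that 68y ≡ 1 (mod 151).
Since 151 is prime, by Fermat 68^(-1) ≡ 68^{149} ≡ 20 (mod 151). Verify: 68 × 20 = 1360 ≡ 1 (mod 151)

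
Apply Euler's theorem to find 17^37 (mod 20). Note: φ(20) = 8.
By Euler: 17^{8} ≡ 1 (mod 20) since gcd(17, 20) = 1. 37 = 4×8 + 5. So 17^{37} ≡ 17^{5} ≡ 17 (mod 20)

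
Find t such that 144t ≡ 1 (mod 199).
Since 199 is prime, by Fermat 144^(-1) ≡ 144^{197} ≡ 123 (mod 199). Verify: 144 × 123 = 17712 ≡ 1 (mod 199)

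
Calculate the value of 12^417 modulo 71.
Using Fermat: 12^{70} ≡ 1 (mod 71). 417 ≡ 67 (mod 70). So 12^{417} ≡ 12^{67} ≡ 3 (mod 71)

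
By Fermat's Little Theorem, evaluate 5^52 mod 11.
By Fermat: 5^{10} ≡ 1 mod 11. 52 = 5×10 + 2. So 5^{52} ≡ 5^{2} ≡ 3 mod 11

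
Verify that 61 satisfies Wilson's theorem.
(60)! mod 61 = 60. Since this equals -1 (mod 61), Wilson confirms 61 is prime.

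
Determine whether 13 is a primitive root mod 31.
ord_31(13) divides 30. For each prime q|30: 13^{15}≡30, 13^{10}≡5, 13^{6}≡16, none ≡ 1. So 13 has order 30 and is a primitive root mod 31.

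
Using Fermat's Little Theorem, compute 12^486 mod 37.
By Fermat: 12^{36} ≡ 1 mod 37. 486 ≡ 18 mod 36. So 12^{486} ≡ 12^{18} ≡ 1 mod 37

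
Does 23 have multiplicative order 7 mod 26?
Powers of 23 mod 26: 23^1≡23, 23^2≡9, 23^3≡25, 23^4≡3, 23^5≡17, 23^6≡1. Already 23^6≡1, so the order is 6 < 7. No, the actual order is 6.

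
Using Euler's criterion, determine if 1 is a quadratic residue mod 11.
By Euler's criterion: 1^{5} ≡ 1 mod 11. Since this equals 1, 1 is a QR.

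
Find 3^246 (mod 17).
Using Fermat: 3^{16} ≡ 1 (mod 17). 246 ≡ 6 (mod 16). So 3^{246} ≡ 3^{6} ≡ 15 (mod 17)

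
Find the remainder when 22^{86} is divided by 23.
By Fermat: 22^{22} ≡ 1 (mod 23). 86 = 3×22 + 20. So 22^{86} ≡ 22^{20} ≡ 1 (mod 23)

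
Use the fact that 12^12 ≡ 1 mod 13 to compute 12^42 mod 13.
By Fermat: 12^{12} ≡ 1 mod 13. 42 = 3×12 + 6. So 12^{42} ≡ 12^{6} ≡ 1 mod 13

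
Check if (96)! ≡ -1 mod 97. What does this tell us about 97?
(96)! mod 97 = 96. Since this equals -1 mod 97, Wilson confirms 97 is prime.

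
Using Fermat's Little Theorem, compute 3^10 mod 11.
By Fermat's Little Theorem, 3^{10} ≡ 1 (mod 11) since 11 is prime and gcd(3, 11) = 1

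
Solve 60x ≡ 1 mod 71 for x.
Since 71 is prime, by Fermat 60^(-1) ≡ 60^{69} ≡ 58 mod 71. Verify: 60 × 58 = 3480 ≡ 1 mod 71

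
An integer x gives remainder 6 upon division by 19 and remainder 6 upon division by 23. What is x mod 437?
M = 19 × 23 = 437. M₁ = 23, y₁ ≡ 5 mod 19. M₂ = 19, y₂ ≡ 17 mod 23. x = 6×23×5 + 6×19×17 ≡ 6 mod 437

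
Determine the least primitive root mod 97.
g = 5. For each prime q|96: 5^{48}≡96, 5^{32}≡35, none ≡ 1, so ord_97(5) = 96 and 5 is a primitive root.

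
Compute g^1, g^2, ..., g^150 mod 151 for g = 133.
133^1, 133^2, ..., 133^{150} mod 151: [133, 22, 57, 31, 46, 78, 106, 55, 67, 2, 115, 44, 114, 62, 92, 5, 61, 110, 134, 4, 79, 88, 77, 124, 33, 10, 122, 69, 117, 8, 7, 25, 3, 97, 66, 20, 93, 138, 83, 16, 14, 50, 6, 43, 132, 40, 35, 125, 15, 32, 28, 100, 12, 86, 113, 80, 70, 99, 30, 64, 56, 49, 24, 21, 75, 9, 140, 47, 60, 128, 112, 98, 48, 42, 150, 18, 129, 94, 120, 105, 73, 45, 96, 84, 149, 36, 107, 37, 89, 59, 146, 90, 41, 17, 147, 72, 63, 74, 27, 118, 141, 29, 82, 34, 143, 144, 126, 148, 54, 85, 131, 58, 13, 68, 135, 137, 101, 145, 108, 19, 111, 116, 26, 136, 119, 123, 51, 139, 65, 38, 71, 81, 52, 121, 87, 95, 102, 127, 130, 76, 142, 11, 104, 91, 23, 39, 53, 103, 109, 1]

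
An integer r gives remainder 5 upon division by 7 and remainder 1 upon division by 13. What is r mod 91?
M = 7 × 13 = 91. M₁ = 13, y₁ ≡ 6 mod 7. M₂ = 7, y₂ ≡ 2 mod 13. r = 5×13×6 + 1×7×2 ≡ 40 mod 91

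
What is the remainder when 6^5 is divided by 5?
Using Fermat: 6^{4} ≡ 1 mod 5. 5 ≡ 1 mod 4. So 6^{5} ≡ 6^{1} ≡ 1 mod 5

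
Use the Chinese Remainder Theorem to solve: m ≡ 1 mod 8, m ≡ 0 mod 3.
M = 8 × 3 = 24. M₁ = 3, y₁ ≡ 3 mod 8. M₂ = 8, y₂ ≡ 2 mod 3. m = 1×3×3 + 0×8×2 ≡ 9 mod 24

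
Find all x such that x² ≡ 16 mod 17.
The square roots of 16 mod 17 are 4 and 13. Verify: 4² = 16 ≡ 16 mod 17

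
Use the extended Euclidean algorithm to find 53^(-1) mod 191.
Extended GCD: 53(-18) + 191(5) = 1. So 53^(-1) ≡ -18 ≡ 173 mod 191. Verify: 53 × 173 = 9169 ≡ 1 mod 191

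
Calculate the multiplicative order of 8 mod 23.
Powers of 8 mod 23: 8^1≡8, 8^2≡18, 8^3≡6, 8^4≡2, 8^5≡16, 8^6≡13, 8^7≡12, 8^8≡4, 8^9≡9, 8^10≡3, 8^11≡1. Order = 11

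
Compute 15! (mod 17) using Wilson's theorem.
(16)! = (15)! × (16) ≡ -1 (mod 17). So (15)! ≡ -1 × (16)^(-1) ≡ (-1)×(-1) = 1 (mod 17)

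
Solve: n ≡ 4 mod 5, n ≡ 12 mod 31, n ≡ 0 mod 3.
M = 5 × 31 × 3 = 465. M₁ = 93, y₁ ≡ 2 mod 5. M₂ = 15, y₂ ≡ 29 mod 31. M₃ = 155, y₃ ≡ 2 mod 3. n = 4×93×2 + 12×15×29 + 0×155×2 ≡ 384 mod 465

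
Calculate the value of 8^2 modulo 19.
8^{2} = 64 ≡ 7 mod 19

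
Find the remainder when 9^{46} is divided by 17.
By Fermat: 9^{16} ≡ 1 (mod 17). 46 = 2×16 + 14. So 9^{46} ≡ 9^{14} ≡ 4 (mod 17)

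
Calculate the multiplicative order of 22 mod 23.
Powers of 22 mod 23: 22^1≡22, 22^2≡1. ord_23(22) = 2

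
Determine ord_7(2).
Powers of 2 mod 7: 2^1≡2, 2^2≡4, 2^3≡1. ord_7(2) = 3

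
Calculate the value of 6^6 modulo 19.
By repeated squaring mod 19: 6^{1}≡6, 6^{2}≡17, 6^{4}≡4. Then 6^{6} = 6^{4+2} ≡ 4 × 17 ≡ 11 mod 19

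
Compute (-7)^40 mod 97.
By repeated squaring mod 97: (-7)^{1}≡90, (-7)^{2}≡49, (-7)^{4}≡73, (-7)^{8}≡91, (-7)^{16}≡36, (-7)^{32}≡35. Then (-7)^{40} = (-7)^{32+8} ≡ 35 × 91 ≡ 81 mod 97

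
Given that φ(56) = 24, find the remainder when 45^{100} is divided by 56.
By Euler: 45^{24} ≡ 1 (mod 56) since gcd(45, 56) = 1. 100 = 4×24 + 4. So 45^{100} ≡ 45^{4} ≡ 25 (mod 56)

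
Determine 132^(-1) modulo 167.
Since 167 is prime, by Fermat 132^(-1) ≡ 132^{165} ≡ 62 mod 167. Verify: 132 × 62 = 8184 ≡ 1 mod 167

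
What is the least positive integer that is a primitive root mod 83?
g = 2. Powers: [2, 4, 8, 16, 32, 64, 45, ...] generates all 82 non-zero residues.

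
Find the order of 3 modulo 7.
Powers of 3 mod 7: 3^1≡3, 3^2≡2, 3^3≡6, 3^4≡4, 3^5≡5, 3^6≡1. ord_7(3) = 6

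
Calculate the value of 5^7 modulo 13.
By repeated squaring mod 13: 5^{1}≡5, 5^{2}≡12, 5^{4}≡1. Then 5^{7} = 5^{4+2+1} ≡ 1 × 12 × 5 ≡ 8 mod 13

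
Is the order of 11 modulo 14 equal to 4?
Powers of 11 mod 14: 11^1≡11, 11^2≡9, 11^3≡1. Already 11^3≡1, so the order is 3 < 4. No, the actual order is 3.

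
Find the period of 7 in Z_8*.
Powers of 7 mod 8: 7^1≡7, 7^2≡1. ord_8(7) = 2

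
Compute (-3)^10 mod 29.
By repeated squaring (mod 29): (-3)^{1}≡26, (-3)^{2}≡9, (-3)^{4}≡23, (-3)^{8}≡7. Then (-3)^{10} = (-3)^{8+2} ≡ 7 × 9 ≡ 5 (mod 29)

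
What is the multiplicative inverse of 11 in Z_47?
Since 47 is prime, by Fermat 11^(-1) ≡ 11^{45} ≡ 30 (mod 47). Verify: 11 × 30 = 330 ≡ 1 (mod 47)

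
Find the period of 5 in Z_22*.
Powers of 5 mod 22: 5^1≡5, 5^2≡3, 5^3≡15, 5^4≡9, 5^5≡1. ord_22(5) = 5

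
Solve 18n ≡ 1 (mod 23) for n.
Since 23 is prime, by Fermat 18^(-1) ≡ 18^{21} ≡ 9 (mod 23). Verify: 18 × 9 = 162 ≡ 1 (mod 23)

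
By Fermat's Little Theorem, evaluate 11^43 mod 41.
By Fermat: 11^{40} ≡ 1 (mod 41). So 11^{43} = 11^{40} · 11^{3} ≡ 11^{3} ≡ 19 (mod 41)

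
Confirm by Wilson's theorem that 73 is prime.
(72)! mod 73 = 72. Since this equals -1 (mod 73), Wilson confirms 73 is prime.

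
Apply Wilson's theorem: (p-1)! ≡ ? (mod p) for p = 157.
By Wilson's theorem, (156)! ≡ -1 ≡ 156 (mod 157)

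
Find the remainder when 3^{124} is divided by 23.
By Fermat: 3^{22} ≡ 1 (mod 23). 124 = 5×22 + 14. So 3^{124} ≡ 3^{14} ≡ 4 (mod 23)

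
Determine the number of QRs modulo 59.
Exactly half the non-zero residues mod a prime are QRs: (59-1)/2 = 29.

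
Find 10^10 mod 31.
By repeated squaring mod 31: 10^{1}≡10, 10^{2}≡7, 10^{4}≡18, 10^{8}≡14. Then 10^{10} = 10^{8+2} ≡ 14 × 7 ≡ 5 mod 31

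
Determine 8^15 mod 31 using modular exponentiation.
By repeated squaring mod 31: 8^{1}≡8, 8^{2}≡2, 8^{4}≡4, 8^{8}≡16. Then 8^{15} = 8^{8+4+2+1} ≡ 16 × 4 × 2 × 8 ≡ 1 mod 31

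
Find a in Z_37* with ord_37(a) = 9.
7 has order 9 mod 37 since 7^{9} ≡ 1 (mod 37) and no smaller power works.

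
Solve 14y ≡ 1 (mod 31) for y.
Since 31 is prime, by Fermat 14^(-1) ≡ 14^{29} ≡ 20 (mod 31). Verify: 14 × 20 = 280 ≡ 1 (mod 31)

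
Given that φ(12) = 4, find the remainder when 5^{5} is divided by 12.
By Euler: 5^{4} ≡ 1 (mod 12) since gcd(5, 12) = 1. 5 = 1×4 + 1. So 5^{5} ≡ 5^{1} ≡ 5 (mod 12)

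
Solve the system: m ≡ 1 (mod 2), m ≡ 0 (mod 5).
M = 2 × 5 = 10. M₁ = 5, y₁ ≡ 1 (mod 2). M₂ = 2, y₂ ≡ 3 (mod 5). m = 1×5×1 + 0×2×3 ≡ 5 (mod 10)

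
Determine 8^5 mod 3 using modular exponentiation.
Using Fermat: 8^{2} ≡ 1 mod 3. 5 ≡ 1 mod 2. So 8^{5} ≡ 8^{1} ≡ 2 mod 3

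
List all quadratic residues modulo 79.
QRs mod 79: {1, 2, 4, 5, 8, 9, 10, 11, 13, 16, 18, 19, 20, 21, 22, 23, 25, 26, 31, 32, 36, 38, 40, 42, 44, 45, 46, 49, 50, 51, 52, 55, 62, 64, 65, 67, 72, 73, 76}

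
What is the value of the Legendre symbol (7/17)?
(7/17) = 7^{8} mod 17 = -1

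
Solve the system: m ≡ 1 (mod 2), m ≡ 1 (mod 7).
M = 2 × 7 = 14. M₁ = 7, y₁ ≡ 1 (mod 2). M₂ = 2, y₂ ≡ 4 (mod 7). m = 1×7×1 + 1×2×4 ≡ 1 (mod 14)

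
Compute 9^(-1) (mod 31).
Since 31 is prime, by Fermat 9^(-1) ≡ 9^{29} ≡ 7 (mod 31). Verify: 9 × 7 = 63 ≡ 1 (mod 31)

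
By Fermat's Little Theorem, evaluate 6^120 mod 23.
By Fermat: 6^{22} ≡ 1 mod 23. 120 = 5×22 + 10. So 6^{120} ≡ 6^{10} ≡ 4 mod 23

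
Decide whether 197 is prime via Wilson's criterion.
(196)! mod 197 = 196. Since 196 ≡ -1 mod 197, 197 is prime.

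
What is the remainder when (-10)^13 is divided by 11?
Using Fermat: (-10)^{10} ≡ 1 mod 11. 13 ≡ 3 mod 10. So (-10)^{13} ≡ (-10)^{3} ≡ 1 mod 11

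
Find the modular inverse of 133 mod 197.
Since 197 is prime, by Fermat 133^(-1) ≡ 133^{195} ≡ 40 (mod 197). Verify: 133 × 40 = 5320 ≡ 1 (mod 197)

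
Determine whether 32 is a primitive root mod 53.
ord_53(32) divides 52. For each prime q|52: 32^{26}≡52, 32^{4}≡24, none ≡ 1. So 32 has order 52 and is a primitive root mod 53.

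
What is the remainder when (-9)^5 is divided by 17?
By repeated squaring (mod 17): (-9)^{1}≡8, (-9)^{2}≡13, (-9)^{4}≡16. Then (-9)^{5} = (-9)^{4+1} ≡ 16 × 8 ≡ 9 (mod 17)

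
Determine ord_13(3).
Powers of 3 mod 13: 3^1≡3, 3^2≡9, 3^3≡1. So the order of 3 is 3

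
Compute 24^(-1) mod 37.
Since 37 is prime, by Fermat 24^(-1) ≡ 24^{35} ≡ 17 mod 37. Verify: 24 × 17 = 408 ≡ 1 mod 37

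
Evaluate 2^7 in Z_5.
Using Fermat: 2^{4} ≡ 1 mod 5. 7 ≡ 3 mod 4. So 2^{7} ≡ 2^{3} ≡ 3 mod 5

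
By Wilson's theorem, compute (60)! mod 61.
By Wilson's theorem, (60)! ≡ -1 ≡ 60 mod 61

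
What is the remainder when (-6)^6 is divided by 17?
By repeated squaring mod 17: (-6)^{1}≡11, (-6)^{2}≡2, (-6)^{4}≡4. Then (-6)^{6} = (-6)^{4+2} ≡ 4 × 2 ≡ 8 mod 17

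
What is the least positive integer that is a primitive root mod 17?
g = 3. For each prime q|16: 3^{8}≡16, none ≡ 1, so ord_17(3) = 16 and 3 is a primitive root.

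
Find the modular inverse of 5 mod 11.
Since 11 is prime, by Fermat 5^(-1) ≡ 5^{9} ≡ 9 mod 11. Verify: 5 × 9 = 45 ≡ 1 mod 11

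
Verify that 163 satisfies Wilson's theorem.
(162)! mod 163 = 162. Since this equals -1 (mod 163), Wilson confirms 163 is prime.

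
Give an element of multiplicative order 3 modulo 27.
10 has order 3 mod 27 since 10^{3} ≡ 1 mod 27 and no smaller power works.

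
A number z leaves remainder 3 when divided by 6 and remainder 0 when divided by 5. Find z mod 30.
M = 6 × 5 = 30. M₁ = 5, y₁ ≡ 5 mod 6. M₂ = 6, y₂ ≡ 1 mod 5. z = 3×5×5 + 0×6×1 ≡ 15 mod 30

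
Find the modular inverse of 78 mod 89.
Since 89 is prime, by Fermat 78^(-1) ≡ 78^{87} ≡ 8 mod 89. Verify: 78 × 8 = 624 ≡ 1 mod 89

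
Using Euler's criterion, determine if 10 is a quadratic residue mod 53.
By Euler's criterion: 10^{26} ≡ 1 mod 53. Since this equals 1, 10 is a QR.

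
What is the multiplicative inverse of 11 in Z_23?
Since 23 is prime, by Fermat 11^(-1) ≡ 11^{21} ≡ 21 (mod 23). Verify: 11 × 21 = 231 ≡ 1 (mod 23)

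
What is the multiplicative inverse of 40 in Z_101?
Since 101 is prime, by Fermat 40^(-1) ≡ 40^{99} ≡ 48 mod 101. Verify: 40 × 48 = 1920 ≡ 1 mod 101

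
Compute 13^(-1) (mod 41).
Since 41 is prime, by Fermat 13^(-1) ≡ 13^{39} ≡ 19 (mod 41). Verify: 13 × 19 = 247 ≡ 1 (mod 41)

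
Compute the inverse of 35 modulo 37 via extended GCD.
Extended GCD: 35(18) + 37(-17) = 1. So 35^(-1) ≡ 18 (mod 37). Verify: 35 × 18 = 630 ≡ 1 (mod 37)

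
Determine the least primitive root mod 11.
g = 2. Powers: [2, 4, 8, 5, 10, 9, ...] generates all 10 non-zero residues.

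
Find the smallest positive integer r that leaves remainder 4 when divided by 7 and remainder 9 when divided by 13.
M = 7 × 13 = 91. M₁ = 13, y₁ ≡ 6 mod 7. M₂ = 7, y₂ ≡ 2 mod 13. r = 4×13×6 + 9×7×2 ≡ 74 mod 91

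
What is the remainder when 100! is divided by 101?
By Wilson's theorem, (100)! ≡ -1 ≡ 100 mod 101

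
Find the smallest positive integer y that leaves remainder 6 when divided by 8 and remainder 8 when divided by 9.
M = 8 × 9 = 72. M₁ = 9, y₁ ≡ 1 mod 8. M₂ = 8, y₂ ≡ 8 mod 9. y = 6×9×1 + 8×8×8 ≡ 62 mod 72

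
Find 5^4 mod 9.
5^{4} = 625 ≡ 4 mod 9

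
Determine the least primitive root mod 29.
g = 2. For each prime q|28: 2^{14}≡28, 2^{4}≡16, none ≡ 1, so ord_29(2) = 28 and 2 is a primitive root.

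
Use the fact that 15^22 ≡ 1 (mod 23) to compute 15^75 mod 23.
By Fermat: 15^{22} ≡ 1 (mod 23). 75 = 3×22 + 9. So 15^{75} ≡ 15^{9} ≡ 14 (mod 23)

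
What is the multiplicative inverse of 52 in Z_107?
Since 107 is prime, by Fermat 52^(-1) ≡ 52^{105} ≡ 35 (mod 107). Verify: 52 × 35 = 1820 ≡ 1 (mod 107)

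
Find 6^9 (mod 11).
By repeated squaring (mod 11): 6^{1}≡6, 6^{2}≡3, 6^{4}≡9, 6^{8}≡4. Then 6^{9} = 6^{8+1} ≡ 4 × 6 ≡ 2 (mod 11)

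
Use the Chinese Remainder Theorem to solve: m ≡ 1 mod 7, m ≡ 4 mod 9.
M = 7 × 9 = 63. M₁ = 9, y₁ ≡ 4 mod 7. M₂ = 7, y₂ ≡ 4 mod 9. m = 1×9×4 + 4×7×4 ≡ 22 mod 63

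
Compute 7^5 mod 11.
By repeated squaring (mod 11): 7^{1}≡7, 7^{2}≡5, 7^{4}≡3. Then 7^{5} = 7^{4+1} ≡ 3 × 7 ≡ 10 (mod 11)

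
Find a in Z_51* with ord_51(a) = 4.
4 has order 4 mod 51 since 4^{4} ≡ 1 mod 51 and no smaller power works.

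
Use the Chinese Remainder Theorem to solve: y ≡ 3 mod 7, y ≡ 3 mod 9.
M = 7 × 9 = 63. M₁ = 9, y₁ ≡ 4 mod 7. M₂ = 7, y₂ ≡ 4 mod 9. y = 3×9×4 + 3×7×4 ≡ 3 mod 63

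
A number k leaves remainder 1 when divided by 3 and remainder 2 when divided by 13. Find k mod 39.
M = 3 × 13 = 39. M₁ = 13, y₁ ≡ 1 mod 3. M₂ = 3, y₂ ≡ 9 mod 13. k = 1×13×1 + 2×3×9 ≡ 28 mod 39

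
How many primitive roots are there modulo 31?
There are φ(31-1) = φ(30) = 8 primitive roots modulo 31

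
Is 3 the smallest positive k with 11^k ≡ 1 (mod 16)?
Powers of 11 mod 16: 11^1≡11, 11^2≡9, 11^3≡3, 11^4≡1. 11^3≡3≢1, so ord ≠ 3. No, the actual order is 4.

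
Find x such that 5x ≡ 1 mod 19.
Since 19 is prime, by Fermat 5^(-1) ≡ 5^{17} ≡ 4 mod 19. Verify: 5 × 4 = 20 ≡ 1 mod 19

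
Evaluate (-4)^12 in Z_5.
Using Fermat: (-4)^{4} ≡ 1 (mod 5). 12 ≡ 0 (mod 4). So (-4)^{12} ≡ (-4)^{0} ≡ 1 (mod 5)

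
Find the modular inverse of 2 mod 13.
Since 13 is prime, by Fermat 2^(-1) ≡ 2^{11} ≡ 7 mod 13. Verify: 2 × 7 = 14 ≡ 1 mod 13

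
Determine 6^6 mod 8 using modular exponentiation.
By repeated squaring (mod 8): 6^{1}≡6, 6^{2}≡4, 6^{4}≡0. Then 6^{6} = 6^{4+2} ≡ 0 × 4 ≡ 0 (mod 8)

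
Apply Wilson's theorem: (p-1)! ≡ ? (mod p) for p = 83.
By Wilson's theorem, (82)! ≡ -1 ≡ 82 (mod 83)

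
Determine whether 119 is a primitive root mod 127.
119^{14} ≡ 1 mod 127 and 14 < 126, so ord_127(119) = 14 ≠ 126 and 119 is not a primitive root.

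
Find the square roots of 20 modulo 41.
The square roots of 20 mod 41 are 26 and 15. Verify: 26² = 676 ≡ 20 (mod 41)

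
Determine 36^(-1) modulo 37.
Since 37 is prime, by Fermat 36^(-1) ≡ 36^{35} ≡ 36 mod 37. Verify: 36 × 36 = 1296 ≡ 1 mod 37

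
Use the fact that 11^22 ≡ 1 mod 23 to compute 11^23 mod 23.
By Fermat: 11^{22} ≡ 1 mod 23. So 11^{23} = 11^{22} · 11^{1} ≡ 11^{1} ≡ 11 mod 23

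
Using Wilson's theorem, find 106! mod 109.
(108)! = (106)! × (107) × (108) ≡ -1 (mod 109). So (106)! ≡ -1 × [(108)(107)]^(-1) ≡ 54 (mod 109)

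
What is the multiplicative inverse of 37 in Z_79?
Since 79 is prime, by Fermat 37^(-1) ≡ 37^{77} ≡ 47 mod 79. Verify: 37 × 47 = 1739 ≡ 1 mod 79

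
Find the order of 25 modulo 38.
Powers of 25 mod 38: 25^1≡25, 25^2≡17, 25^3≡7, 25^4≡23, 25^5≡5, 25^6≡11, 25^7≡9, 25^8≡35, 25^9≡1. So the order of 25 is 9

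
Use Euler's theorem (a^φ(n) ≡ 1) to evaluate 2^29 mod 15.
By Euler: 2^{8} ≡ 1 mod 15 since gcd(2, 15) = 1. 29 = 3×8 + 5. So 2^{29} ≡ 2^{5} ≡ 2 mod 15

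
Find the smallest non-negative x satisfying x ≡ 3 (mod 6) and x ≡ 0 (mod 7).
M = 6 × 7 = 42. M₁ = 7, y₁ ≡ 1 (mod 6). M₂ = 6, y₂ ≡ 6 (mod 7). x = 3×7×1 + 0×6×6 ≡ 21 (mod 42)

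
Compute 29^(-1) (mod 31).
Since 31 is prime, by Fermat 29^(-1) ≡ 29^{29} ≡ 15 (mod 31). Verify: 29 × 15 = 435 ≡ 1 (mod 31)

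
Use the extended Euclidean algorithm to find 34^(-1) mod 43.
Extended GCD: 34(19) + 43(-15) = 1. So 34^(-1) ≡ 19 (mod 43). Verify: 34 × 19 = 646 ≡ 1 (mod 43)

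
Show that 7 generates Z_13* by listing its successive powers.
7^1, 7^2, ..., 7^{12} mod 13: [7, 10, 5, 9, 11, 12, 6, 3, 8, 4, 2, 1]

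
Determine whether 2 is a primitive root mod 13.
ord_13(2) divides 12. For each prime q|12: 2^{6}≡12, 2^{4}≡3, none ≡ 1. So 2 has order 12 and is a primitive root mod 13.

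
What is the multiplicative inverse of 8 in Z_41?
Since 41 is prime, by Fermat 8^(-1) ≡ 8^{39} ≡ 36 (mod 41). Verify: 8 × 36 = 288 ≡ 1 (mod 41)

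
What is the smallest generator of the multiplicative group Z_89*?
g = 3. For each prime q|88: 3^{44}≡88, 3^{8}≡64, none ≡ 1, so ord_89(3) = 88 and 3 is a primitive root.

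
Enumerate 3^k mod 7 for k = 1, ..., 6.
3^1, 3^2, ..., 3^{6} mod 7: [3, 2, 6, 4, 5, 1]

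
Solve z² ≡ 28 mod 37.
The square roots of 28 mod 37 are 19 and 18. Verify: 19² = 361 ≡ 28 mod 37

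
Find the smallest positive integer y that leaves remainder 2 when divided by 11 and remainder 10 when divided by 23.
M = 11 × 23 = 253. M₁ = 23, y₁ ≡ 1 mod 11. M₂ = 11, y₂ ≡ 21 mod 23. y = 2×23×1 + 10×11×21 ≡ 79 mod 253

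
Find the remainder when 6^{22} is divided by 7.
By Fermat: 6^{6} ≡ 1 mod 7. 22 = 3×6 + 4. So 6^{22} ≡ 6^{4} ≡ 1 mod 7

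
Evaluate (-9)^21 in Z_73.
By repeated squaring mod 73: (-9)^{1}≡64, (-9)^{2}≡8, (-9)^{4}≡64, (-9)^{8}≡8, (-9)^{16}≡64. Then (-9)^{21} = (-9)^{16+4+1} ≡ 64 × 64 × 64 ≡ 1 mod 73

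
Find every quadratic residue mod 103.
QRs mod 103: {1, 2, 4, 7, 8, 9, 13, 14, 15, 16, 17, 18, 19, 23, 25, 26, 28, 29, 30, 32, 33, 34, 36, 38, 41, 46, 49, 50, 52, 55, 56, 58, 59, 60, 61, 63, 64, 66, 68, 72, 76, 79, 81, 82, 83, 91, 92, 93, 97, 98, 100}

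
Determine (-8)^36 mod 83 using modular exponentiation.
By repeated squaring (mod 83): (-8)^{1}≡75, (-8)^{2}≡64, (-8)^{4}≡29, (-8)^{8}≡11, (-8)^{16}≡38, (-8)^{32}≡33. Then (-8)^{36} = (-8)^{32+4} ≡ 33 × 29 ≡ 44 (mod 83)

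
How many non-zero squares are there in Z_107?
The squaring map on Z_107* is 2-to-1, so there are (106)/2 = 53 QRs.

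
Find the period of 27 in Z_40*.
Powers of 27 mod 40: 27^1≡27, 27^2≡9, 27^3≡3, 27^4≡1. So the order of 27 is 4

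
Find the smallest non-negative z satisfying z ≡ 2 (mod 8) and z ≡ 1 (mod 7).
M = 8 × 7 = 56. M₁ = 7, y₁ ≡ 7 (mod 8). M₂ = 8, y₂ ≡ 1 (mod 7). z = 2×7×7 + 1×8×1 ≡ 50 (mod 56)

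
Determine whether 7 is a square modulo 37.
By Euler's criterion: 7^{18} ≡ 1 mod 37. Since this equals 1, 7 is a QR.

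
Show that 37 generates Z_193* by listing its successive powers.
37^1, 37^2, ..., 37^{192} mod 193: [37, 18, 87, 131, 22, 42, 10, 177, 180, 98, 152, 27, 34, 100, 33, 63, 15, 169, 77, 147, 35, 137, 51, 150, 146, 191, 119, 157, 19, 124, 149, 109, 173, 32, 26, 190, 82, 139, 125, 186, 127, 67, 163, 48, 39, 92, 123, 112, 91, 86, 94, 4, 148, 72, 155, 138, 88, 168, 40, 129, 141, 6, 29, 108, 136, 14, 132, 59, 60, 97, 115, 9, 140, 162, 11, 21, 5, 185, 90, 49, 76, 110, 17, 50, 113, 128, 104, 181, 135, 170, 114, 165, 122, 75, 73, 192, 156, 175, 106, 62, 171, 151, 183, 16, 13, 95, 41, 166, 159, 93, 160, 130, 178, 24, 116, 46, 158, 56, 142, 43, 47, 2, 74, 36, 174, 69, 44, 84, 20, 161, 167, 3, 111, 54, 68, 7, 66, 126, 30, 145, 154, 101, 70, 81, 102, 107, 99, 189, 45, 121, 38, 55, 105, 25, 153, 64, 52, 187, 164, 85, 57, 179, 61, 134, 133, 96, 78, 184, 53, 31, 182, 172, 188, 8, 103, 144, 117, 83, 176, 143, 80, 65, 89, 12, 58, 23, 79, 28, 71, 118, 120, 1]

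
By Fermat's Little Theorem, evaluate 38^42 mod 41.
By Fermat: 38^{40} ≡ 1 (mod 41). So 38^{42} = 38^{40} · 38^{2} ≡ 38^{2} ≡ 9 (mod 41)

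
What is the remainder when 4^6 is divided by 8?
By repeated squaring mod 8: 4^{1}≡4, 4^{2}≡0, 4^{4}≡0. Then 4^{6} = 4^{4+2} ≡ 0 × 0 ≡ 0 mod 8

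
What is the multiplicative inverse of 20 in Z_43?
Since 43 is prime, by Fermat 20^(-1) ≡ 20^{41} ≡ 28 (mod 43). Verify: 20 × 28 = 560 ≡ 1 (mod 43)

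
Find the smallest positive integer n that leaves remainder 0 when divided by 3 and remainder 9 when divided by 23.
M = 3 × 23 = 69. M₁ = 23, y₁ ≡ 2 (mod 3). M₂ = 3, y₂ ≡ 8 (mod 23). n = 0×23×2 + 9×3×8 ≡ 9 (mod 69)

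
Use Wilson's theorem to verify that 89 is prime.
(88)! mod 89 = 88. Since this equals -1 mod 89, Wilson confirms 89 is prime.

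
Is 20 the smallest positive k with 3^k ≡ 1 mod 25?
Powers of 3 mod 25: 3^1≡3, 3^2≡9, 3^3≡2, 3^4≡6, 3^5≡18, 3^6≡4, 3^7≡12, 3^8≡11, 3^9≡8, 3^10≡24, 3^11≡22, 3^12≡16, 3^13≡23, 3^14≡19, 3^15≡7, 3^16≡21, 3^17≡13, 3^18≡14, 3^19≡17, 3^20≡1. First k with 3^k≡1 is k=20. Yes, ord_25(3) = 20.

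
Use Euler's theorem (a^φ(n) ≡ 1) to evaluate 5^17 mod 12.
By Euler: 5^{4} ≡ 1 (mod 12) since gcd(5, 12) = 1. 17 = 4×4 + 1. So 5^{17} ≡ 5^{1} ≡ 5 (mod 12)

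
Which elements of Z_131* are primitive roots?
There are φ(130) = 48 primitive roots mod 131: {2, 6, 8, 10, 14, 17, 22, 23, 26, 29, 30, 31, 37, 40, 50, 54, 56, 57, 66, 67, 72, 76, 82, 83, 85, 87, 88, 90, 93, 95, 96, 97, 98, 103, 104, 106, 110, 111, 115, 116, 118, 119, 120, 122, 124, 126, 127, 128}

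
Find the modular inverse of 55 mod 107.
Since 107 is prime, by Fermat 55^(-1) ≡ 55^{105} ≡ 72 mod 107. Verify: 55 × 72 = 3960 ≡ 1 mod 107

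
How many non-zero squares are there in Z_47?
The squaring map on Z_47* is 2-to-1, so there are (46)/2 = 23 QRs.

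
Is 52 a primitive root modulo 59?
ord_59(52) divides 58. For each prime q|58: 52^{29}≡58, 52^{2}≡49, none ≡ 1. So 52 has order 58 and is a primitive root mod 59.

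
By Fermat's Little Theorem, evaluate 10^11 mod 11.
By Fermat: 10^{10} ≡ 1 (mod 11). So 10^{11} = 10^{10} · 10^{1} ≡ 10^{1} ≡ 10 (mod 11)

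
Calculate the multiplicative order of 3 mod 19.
Powers of 3 mod 19: 3^1≡3, 3^2≡9, 3^3≡8, 3^4≡5, 3^5≡15, 3^6≡7, 3^7≡2, 3^8≡6, 3^9≡18, 3^10≡16, 3^11≡10, 3^12≡11, 3^13≡14, 3^14≡4, 3^15≡12, 3^16≡17, 3^17≡13, 3^18≡1. So the order of 3 is 18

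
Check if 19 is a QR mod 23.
By Euler's criterion: 19^{11} ≡ 22 (mod 23). Since this equals -1 (≡ 22), 19 is not a QR.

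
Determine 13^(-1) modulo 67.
Since 67 is prime, by Fermat 13^(-1) ≡ 13^{65} ≡ 31 (mod 67). Verify: 13 × 31 = 403 ≡ 1 (mod 67)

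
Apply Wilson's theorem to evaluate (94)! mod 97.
(96)! = (94)! × (95) × (96) ≡ -1 (mod 97). So (94)! ≡ -1 × [(96)(95)]^(-1) ≡ 48 (mod 97)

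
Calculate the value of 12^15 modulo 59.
By repeated squaring mod 59: 12^{1}≡12, 12^{2}≡26, 12^{4}≡27, 12^{8}≡21. Then 12^{15} = 12^{8+4+2+1} ≡ 21 × 27 × 26 × 12 ≡ 22 mod 59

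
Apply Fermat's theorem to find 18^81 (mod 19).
By Fermat: 18^{18} ≡ 1 (mod 19). 81 = 4×18 + 9. So 18^{81} ≡ 18^{9} ≡ 18 (mod 19)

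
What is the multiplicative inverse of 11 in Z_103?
Since 103 is prime, by Fermat 11^(-1) ≡ 11^{101} ≡ 75 (mod 103). Verify: 11 × 75 = 825 ≡ 1 (mod 103)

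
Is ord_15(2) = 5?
Powers of 2 mod 15: 2^1≡2, 2^2≡4, 2^3≡8, 2^4≡1. Already 2^4≡1, so the order is 4 < 5. No, the actual order is 4.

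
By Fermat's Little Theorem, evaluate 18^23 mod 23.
By Fermat: 18^{22} ≡ 1 (mod 23). So 18^{23} = 18^{22} · 18^{1} ≡ 18^{1} ≡ 18 (mod 23)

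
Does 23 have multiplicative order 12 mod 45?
Powers of 23 mod 45: 23^1≡23, 23^2≡34, 23^3≡17, 23^4≡31, 23^5≡38, 23^6≡19, 23^7≡32, 23^8≡16, 23^9≡8, 23^10≡4, 23^11≡2, 23^12≡1. First k with 23^k≡1 is k=12. Yes, ord_45(23) = 12.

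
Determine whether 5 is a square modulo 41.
By Euler's criterion: 5^{20} ≡ 1 mod 41. Since this equals 1, 5 is a QR.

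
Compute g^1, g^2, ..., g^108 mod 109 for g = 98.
98^1, 98^2, ..., 98^{108} mod 109: [98, 12, 86, 35, 51, 93, 67, 26, 41, 94, 56, 38, 18, 20, 107, 22, 85, 46, 39, 7, 32, 84, 57, 27, 30, 106, 33, 73, 69, 4, 65, 48, 17, 31, 95, 45, 50, 104, 55, 49, 6, 43, 72, 80, 101, 88, 13, 75, 47, 28, 19, 9, 10, 108, 11, 97, 23, 74, 58, 16, 42, 83, 68, 15, 53, 71, 91, 89, 2, 87, 24, 63, 70, 102, 77, 25, 52, 82, 79, 3, 76, 36, 40, 105, 44, 61, 92, 78, 14, 64, 59, 5, 54, 60, 103, 66, 37, 29, 8, 21, 96, 34, 62, 81, 90, 100, 99, 1]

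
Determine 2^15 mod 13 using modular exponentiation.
Using Fermat: 2^{12} ≡ 1 mod 13. 15 ≡ 3 mod 12. So 2^{15} ≡ 2^{3} ≡ 8 mod 13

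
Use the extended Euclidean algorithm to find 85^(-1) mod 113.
Extended GCD: 85(4) + 113(-3) = 1. So 85^(-1) ≡ 4 mod 113. Verify: 85 × 4 = 340 ≡ 1 mod 113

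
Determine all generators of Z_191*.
There are φ(190) = 72 primitive roots mod 191: {19, 21, 22, 28, 29, 33, 35, 42, 44, 47, 53, 56, 57, 58, 61, 62, 63, 71, 73, 74, 76, 83, 87, 88, 89, 91, 93, 94, 95, 99, 101, 105, 106, 110, 111, 112, 113, 114, 116, 119, 123, 124, 126, 127, 131, 132, 137, 140, 141, 143, 145, 146, 148, 151, 157, 164, 165, 167, 168, 171, 173, 174, 175, 176, 178, 179, 181, 182, 183, 187, 188, 189}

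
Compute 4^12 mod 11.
Using Fermat: 4^{10} ≡ 1 mod 11. 12 ≡ 2 mod 10. So 4^{12} ≡ 4^{2} ≡ 5 mod 11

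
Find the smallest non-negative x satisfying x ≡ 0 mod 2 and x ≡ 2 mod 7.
M = 2 × 7 = 14. M₁ = 7, y₁ ≡ 1 mod 2. M₂ = 2, y₂ ≡ 4 mod 7. x = 0×7×1 + 2×2×4 ≡ 2 mod 14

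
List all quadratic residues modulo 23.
Squares in Z_23*: {1, 2, 3, 4, 6, 8, 9, 12, 13, 16, 18}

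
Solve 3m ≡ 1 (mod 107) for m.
Since 107 is prime, by Fermat 3^(-1) ≡ 3^{105} ≡ 36 (mod 107). Verify: 3 × 36 = 108 ≡ 1 (mod 107)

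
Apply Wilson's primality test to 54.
(53)! mod 54 = 0. Since 0 ≢ -1 (mod 54), 54 is not prime.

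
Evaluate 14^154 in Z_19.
Using Fermat: 14^{18} ≡ 1 mod 19. 154 ≡ 10 mod 18. So 14^{154} ≡ 14^{10} ≡ 5 mod 19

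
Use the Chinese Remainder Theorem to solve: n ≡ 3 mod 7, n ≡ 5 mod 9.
M = 7 × 9 = 63. M₁ = 9, y₁ ≡ 4 mod 7. M₂ = 7, y₂ ≡ 4 mod 9. n = 3×9×4 + 5×7×4 ≡ 59 mod 63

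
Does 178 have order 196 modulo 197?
178^{7} ≡ 1 mod 197 and 7 < 196, so ord_197(178) = 7 ≠ 196 and 178 is not a primitive root.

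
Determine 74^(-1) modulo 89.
Since 89 is prime, by Fermat 74^(-1) ≡ 74^{87} ≡ 83 (mod 89). Verify: 74 × 83 = 6142 ≡ 1 (mod 89)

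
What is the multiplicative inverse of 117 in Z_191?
Since 191 is prime, by Fermat 117^(-1) ≡ 117^{189} ≡ 80 mod 191. Verify: 117 × 80 = 9360 ≡ 1 mod 191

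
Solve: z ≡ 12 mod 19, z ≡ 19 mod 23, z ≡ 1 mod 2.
M = 19 × 23 × 2 = 874. M₁ = 46, y₁ ≡ 12 mod 19. M₂ = 38, y₂ ≡ 20 mod 23. M₃ = 437, y₃ ≡ 1 mod 2. z = 12×46×12 + 19×38×20 + 1×437×1 ≡ 525 mod 874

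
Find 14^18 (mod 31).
By repeated squaring (mod 31): 14^{1}≡14, 14^{2}≡10, 14^{4}≡7, 14^{8}≡18, 14^{16}≡14. Then 14^{18} = 14^{16+2} ≡ 14 × 10 ≡ 16 (mod 31)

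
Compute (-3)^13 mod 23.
By repeated squaring (mod 23): (-3)^{1}≡20, (-3)^{2}≡9, (-3)^{4}≡12, (-3)^{8}≡6. Then (-3)^{13} = (-3)^{8+4+1} ≡ 6 × 12 × 20 ≡ 14 (mod 23)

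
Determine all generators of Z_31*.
There are φ(30) = 8 primitive roots mod 31: {3, 11, 12, 13, 17, 21, 22, 24}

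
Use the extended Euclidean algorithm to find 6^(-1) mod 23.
Extended GCD: 6(4) + 23(-1) = 1. So 6^(-1) ≡ 4 mod 23. Verify: 6 × 4 = 24 ≡ 1 mod 23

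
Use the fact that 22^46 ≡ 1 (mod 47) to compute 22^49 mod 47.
By Fermat: 22^{46} ≡ 1 (mod 47). So 22^{49} = 22^{46} · 22^{3} ≡ 22^{3} ≡ 26 (mod 47)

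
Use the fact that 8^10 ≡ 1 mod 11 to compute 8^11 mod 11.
By Fermat: 8^{10} ≡ 1 mod 11. So 8^{11} = 8^{10} · 8^{1} ≡ 8^{1} ≡ 8 mod 11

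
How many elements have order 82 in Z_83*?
There are φ(83-1) = φ(82) = 40 primitive roots modulo 83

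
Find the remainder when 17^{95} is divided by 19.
By Fermat: 17^{18} ≡ 1 mod 19. 95 = 5×18 + 5. So 17^{95} ≡ 17^{5} ≡ 6 mod 19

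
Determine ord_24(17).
Powers of 17 mod 24: 17^1≡17, 17^2≡1. ord_24(17) = 2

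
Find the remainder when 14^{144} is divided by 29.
By Fermat: 14^{28} ≡ 1 mod 29. 144 = 5×28 + 4. So 14^{144} ≡ 14^{4} ≡ 20 mod 29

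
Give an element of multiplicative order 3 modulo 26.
3 has order 3 mod 26 since 3^{3} ≡ 1 mod 26 and no smaller power works.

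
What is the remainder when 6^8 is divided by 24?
By repeated squaring (mod 24): 6^{1}≡6, 6^{2}≡12, 6^{4}≡0, 6^{8}≡0. So 6^{8} ≡ 0 (mod 24)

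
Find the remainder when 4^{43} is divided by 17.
By Fermat: 4^{16} ≡ 1 mod 17. 43 = 2×16 + 11. So 4^{43} ≡ 4^{11} ≡ 13 mod 17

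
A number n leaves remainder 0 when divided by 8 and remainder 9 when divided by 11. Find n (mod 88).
M = 8 × 11 = 88. M₁ = 11, y₁ ≡ 3 (mod 8). M₂ = 8, y₂ ≡ 7 (mod 11). n = 0×11×3 + 9×8×7 ≡ 64 (mod 88)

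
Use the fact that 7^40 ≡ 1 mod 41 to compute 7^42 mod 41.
By Fermat: 7^{40} ≡ 1 mod 41. So 7^{42} = 7^{40} · 7^{2} ≡ 7^{2} ≡ 8 mod 41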